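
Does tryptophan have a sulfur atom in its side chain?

Only Cys (C) and Met (M) have a sulfur atom in the side chain.
Tryptophan is not in this group.

No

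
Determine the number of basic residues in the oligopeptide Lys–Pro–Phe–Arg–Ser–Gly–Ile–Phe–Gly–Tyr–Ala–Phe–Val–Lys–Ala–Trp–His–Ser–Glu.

4

Lysine (K), arginine (R), and histidine (H) have basic, nitrogen-containing side chains.
Matching residues: Lys1, Arg4, Lys14, His17.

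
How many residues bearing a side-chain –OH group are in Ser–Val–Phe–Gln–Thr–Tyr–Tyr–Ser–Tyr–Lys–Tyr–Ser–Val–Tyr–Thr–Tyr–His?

11

The –OH-bearing residues are Ser, Thr (aliphatic alcohols), and Tyr (phenol).
Matching residues: Ser1, Thr5, Tyr6, Tyr7, Ser8, Tyr9, Tyr11, Ser12, Tyr14, Thr15, Tyr16.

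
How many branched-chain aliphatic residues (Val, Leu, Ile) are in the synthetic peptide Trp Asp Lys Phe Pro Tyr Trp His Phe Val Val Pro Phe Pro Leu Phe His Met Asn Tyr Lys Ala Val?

4

Matching residues: Val10, Val11, Leu15, Val23.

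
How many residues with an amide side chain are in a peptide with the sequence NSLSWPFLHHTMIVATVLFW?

1

Only N (asparagine) and Q (glutamine) carry a side-chain carboxamide.
Matching residues: N1.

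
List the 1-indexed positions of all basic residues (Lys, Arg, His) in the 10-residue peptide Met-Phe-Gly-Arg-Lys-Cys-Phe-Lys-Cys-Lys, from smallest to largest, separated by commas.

Matching residues: Arg4, Lys5, Lys8, Lys10.

4, 5, 8, 10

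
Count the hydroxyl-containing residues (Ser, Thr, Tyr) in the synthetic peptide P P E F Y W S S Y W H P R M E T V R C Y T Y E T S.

Matching residues: Y5, S7, S8, Y9, T16, Y20, T21, Y22, T24, S25.

10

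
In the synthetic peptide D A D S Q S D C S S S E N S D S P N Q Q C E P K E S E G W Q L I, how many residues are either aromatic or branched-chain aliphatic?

3

Aromatic: F, W, Y. Branched-chain aliphatic: I, L, V.
Aromatic residues here: W29 (1).
Branched-chain aliphatic residues here: L31, I32 (2).
The two groups share no amino acid, so total = 1 + 2 = 3.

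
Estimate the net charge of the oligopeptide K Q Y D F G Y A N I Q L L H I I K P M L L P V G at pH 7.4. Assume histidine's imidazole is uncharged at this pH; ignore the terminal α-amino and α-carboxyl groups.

Near pH 7.4, K and R contribute +1 each, D and E contribute −1 each, and every other side chain (His included, as stated) is uncharged.
Positive (K, R): K1, K17 → +2.
Negative (D, E): D4 → −1.
Net charge = (+2) + (−1) = +1.

+1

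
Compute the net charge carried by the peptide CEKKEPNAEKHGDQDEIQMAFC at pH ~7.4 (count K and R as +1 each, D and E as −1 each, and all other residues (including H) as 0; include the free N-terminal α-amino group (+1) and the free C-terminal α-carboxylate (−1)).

Positive (K, R): K3, K4, K10 → +3.
Negative (D, E): E2, E5, E9, D13, D15, E16 → −6.
The N-terminus (+1) and C-terminus (−1) cancel.
Net charge = (+3) + (−6) = −3.

-3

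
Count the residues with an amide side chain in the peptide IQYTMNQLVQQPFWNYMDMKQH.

7

Asparagine (N) and glutamine (Q) have uncharged amide side chains.
Matching residues: Q2, N6, Q7, Q10, Q11, N15, Q21.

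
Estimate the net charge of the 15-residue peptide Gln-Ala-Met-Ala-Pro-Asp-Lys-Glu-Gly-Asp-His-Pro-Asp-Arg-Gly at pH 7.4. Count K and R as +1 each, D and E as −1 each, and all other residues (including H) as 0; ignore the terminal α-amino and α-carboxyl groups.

-2

Positive (K, R): Lys7, Arg14 → +2.
Negative (D, E): Asp6, Glu8, Asp10, Asp13 → −4.
Net charge = (+2) + (−4) = −2.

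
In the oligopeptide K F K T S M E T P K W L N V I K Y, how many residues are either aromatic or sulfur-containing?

Aromatic: F, W, Y. Sulfur-containing: C, M.
Aromatic residues here: F2, W11, Y17 (3).
Sulfur-containing residues here: M6 (1).
The two groups share no amino acid, so total = 3 + 1 = 4.

4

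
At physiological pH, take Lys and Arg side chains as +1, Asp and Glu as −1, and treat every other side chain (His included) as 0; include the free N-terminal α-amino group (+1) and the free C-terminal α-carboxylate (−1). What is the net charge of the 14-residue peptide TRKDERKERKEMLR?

Positive (K, R): R2, K3, R6, K7, R9, K10, R14 → +7.
Negative (D, E): D4, E5, E8, E11 → −4.
The N-terminus (+1) and C-terminus (−1) cancel.
Net charge = (+7) + (−4) = +3.

+3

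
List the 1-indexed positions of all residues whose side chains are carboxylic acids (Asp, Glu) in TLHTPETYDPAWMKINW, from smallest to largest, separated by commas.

Matching residues: E6, D9.

6, 9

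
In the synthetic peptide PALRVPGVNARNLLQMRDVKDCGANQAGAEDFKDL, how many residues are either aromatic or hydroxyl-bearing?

1

Aromatic: F, W, Y. Hydroxyl-bearing: S, T, Y.
Aromatic residues here: F32 (1).
Hydroxyl-bearing residues here: none (0).
(Y belongs to both groups, but none appear in this sequence.) Total = 1 + 0 = 1.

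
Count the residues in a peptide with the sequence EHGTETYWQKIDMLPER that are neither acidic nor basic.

10

Acidic: D, E. Basic: K, R, H. All other residues are neither.
Matching residues: G3, T4, T6, Y7, W8, Q9, I11, M13, L14, P15.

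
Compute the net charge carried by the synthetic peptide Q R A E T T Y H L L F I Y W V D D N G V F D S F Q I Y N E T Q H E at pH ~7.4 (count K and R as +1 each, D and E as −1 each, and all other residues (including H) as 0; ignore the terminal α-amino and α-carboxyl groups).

Positive (K, R): R2 → +1.
Negative (D, E): E4, D16, D17, D22, E29, E33 → −6.
Net charge = (+1) + (−6) = −5.

-5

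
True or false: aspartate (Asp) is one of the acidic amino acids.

True

Aspartate (D) and glutamate (E) have carboxylic-acid side chains and are the acidic amino acids.
Aspartate is in this group.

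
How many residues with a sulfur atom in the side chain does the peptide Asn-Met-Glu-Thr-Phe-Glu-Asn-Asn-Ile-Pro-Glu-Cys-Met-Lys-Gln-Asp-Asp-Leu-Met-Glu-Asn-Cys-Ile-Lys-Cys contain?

6

The sulfur-bearing residues are cysteine (–SH) and methionine (–S–CH₃).
Matching residues: Met2, Cys12, Met13, Met19, Cys22, Cys25.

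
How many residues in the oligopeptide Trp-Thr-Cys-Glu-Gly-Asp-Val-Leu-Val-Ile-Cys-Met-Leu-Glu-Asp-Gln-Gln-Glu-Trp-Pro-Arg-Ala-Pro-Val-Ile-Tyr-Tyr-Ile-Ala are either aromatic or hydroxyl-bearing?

Aromatic: F, W, Y. Hydroxyl-bearing: S, T, Y.
Aromatic residues here: Trp1, Trp19, Tyr26, Tyr27 (4).
Hydroxyl-bearing residues here: Thr2, Tyr26, Tyr27 (3).
Y is in both groups, so the 2 Y residues must not be double-counted.
Total = 4 + 3 − 2 = 5.

5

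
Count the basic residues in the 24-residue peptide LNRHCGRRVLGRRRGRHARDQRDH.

K, R, and H are the three residues with basic side chains (ε-amine, guanidinium, and imidazole respectively).
Matching residues: R3, H4, R7, R8, R12, R13, R14, R16, H17, R19, R22, H24.

12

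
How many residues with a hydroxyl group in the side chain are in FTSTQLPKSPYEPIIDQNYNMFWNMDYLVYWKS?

S, T, and Y are the three residues with a side-chain hydroxyl.
Matching residues: T2, S3, T4, S9, Y11, Y19, Y27, Y30, S33.

9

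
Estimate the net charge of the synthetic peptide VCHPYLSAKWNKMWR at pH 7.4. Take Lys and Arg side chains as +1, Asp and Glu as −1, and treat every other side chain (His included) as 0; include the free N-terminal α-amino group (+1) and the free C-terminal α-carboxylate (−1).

+3

Positive (K, R): K9, K12, R15 → +3.
Negative (D, E): none → −0.
The N-terminus (+1) and C-terminus (−1) cancel.
Net charge = (+3) + (−0) = +3.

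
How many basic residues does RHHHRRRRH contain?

9

K, R, and H are the three residues with basic side chains (ε-amine, guanidinium, and imidazole respectively).
Matching residues: R1, H2, H3, H4, R5, R6, R7, R8, H9.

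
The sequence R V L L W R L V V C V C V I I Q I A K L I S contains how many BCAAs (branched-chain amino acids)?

13

V, L, and I make up the branched-chain aliphatic group.
Matching residues: V2, L3, L4, L7, V8, V9, V11, V13, I14, I15, I17, L20, I21.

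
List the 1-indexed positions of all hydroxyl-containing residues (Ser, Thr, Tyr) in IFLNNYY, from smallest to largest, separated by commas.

Matching residues: Y6, Y7.

6, 7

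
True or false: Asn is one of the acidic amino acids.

False

Aspartate (D) and glutamate (E) have carboxylic-acid side chains and are the acidic amino acids.
Asparagine is not in this group.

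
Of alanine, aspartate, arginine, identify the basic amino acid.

The basic amino acids are Lys (K), Arg (R), and His (H).
Of the listed options, only arginine belongs to this group.

arginine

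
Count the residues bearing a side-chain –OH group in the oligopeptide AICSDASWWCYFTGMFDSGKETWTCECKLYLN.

8

S, T, and Y are the three residues with a side-chain hydroxyl.
Matching residues: S4, S7, Y11, T13, S18, T22, T24, Y30.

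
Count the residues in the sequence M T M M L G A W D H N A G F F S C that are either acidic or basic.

2

Acidic: D, E. Basic: H, K, R.
Acidic residues here: D9 (1).
Basic residues here: H10 (1).
The two groups share no amino acid, so total = 1 + 1 = 2.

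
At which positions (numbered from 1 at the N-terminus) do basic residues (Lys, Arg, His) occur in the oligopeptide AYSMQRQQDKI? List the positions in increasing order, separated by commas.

6, 10

Matching residues: R6, K10.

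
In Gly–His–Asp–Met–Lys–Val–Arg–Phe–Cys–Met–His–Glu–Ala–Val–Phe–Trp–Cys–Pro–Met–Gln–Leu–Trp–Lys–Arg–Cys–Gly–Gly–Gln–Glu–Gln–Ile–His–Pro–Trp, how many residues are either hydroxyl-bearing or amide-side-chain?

Hydroxyl-bearing: S, T, Y. Amide-side-chain: N, Q.
Hydroxyl-bearing residues here: none (0).
Amide-side-chain residues here: Gln20, Gln28, Gln30 (3).
The two groups share no amino acid, so total = 0 + 3 = 3.

3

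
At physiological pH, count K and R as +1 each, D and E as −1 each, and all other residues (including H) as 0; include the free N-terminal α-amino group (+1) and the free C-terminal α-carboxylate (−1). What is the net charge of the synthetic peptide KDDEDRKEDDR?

-3

Positive (K, R): K1, R6, K7, R11 → +4.
Negative (D, E): D2, D3, E4, D5, E8, D9, D10 → −7.
The N-terminus (+1) and C-terminus (−1) cancel.
Net charge = (+4) + (−7) = −3.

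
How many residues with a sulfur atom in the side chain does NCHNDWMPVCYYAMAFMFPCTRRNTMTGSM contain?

Only Cys (C) and Met (M) have a sulfur atom in the side chain.
Matching residues: C2, M7, C10, M14, M17, C20, M26, M30.

8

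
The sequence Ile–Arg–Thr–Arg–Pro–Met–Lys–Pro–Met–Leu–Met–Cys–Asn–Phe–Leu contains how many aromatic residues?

The aromatic amino acids are Phe (F, benzyl), Trp (W, indole), and Tyr (Y, phenol).
Matching residues: Phe14.

1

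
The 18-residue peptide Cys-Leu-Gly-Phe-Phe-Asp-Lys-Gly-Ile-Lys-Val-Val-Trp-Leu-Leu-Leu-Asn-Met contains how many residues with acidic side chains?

1

Aspartate (D) and glutamate (E) have carboxylic-acid side chains and are the acidic amino acids.
Matching residues: Asp6.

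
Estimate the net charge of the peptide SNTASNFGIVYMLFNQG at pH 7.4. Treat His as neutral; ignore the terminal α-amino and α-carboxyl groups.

0

The side chains ionized at physiological pH are Lys/Arg (+1) and Asp/Glu (−1); with His treated as neutral, nothing else contributes.
Positive (K, R): none → +0.
Negative (D, E): none → −0.
Net charge = (+0) + (−0) = 0.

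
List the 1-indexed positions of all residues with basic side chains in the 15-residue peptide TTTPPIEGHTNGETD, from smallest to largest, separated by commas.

9

The basic amino acids are Lys (K), Arg (R), and His (H).
Matching residues: H9.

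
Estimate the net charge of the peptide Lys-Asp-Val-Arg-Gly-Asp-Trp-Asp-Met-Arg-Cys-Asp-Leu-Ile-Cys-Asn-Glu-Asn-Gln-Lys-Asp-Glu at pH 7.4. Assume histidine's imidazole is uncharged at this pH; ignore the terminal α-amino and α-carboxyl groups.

At pH ~7.4 the Lys and Arg side chains are protonated (+1), the Asp and Glu side chains are deprotonated (−1), and with His taken as neutral all other side chains carry no charge.
Positive (K, R): Lys1, Arg4, Arg10, Lys20 → +4.
Negative (D, E): Asp2, Asp6, Asp8, Asp12, Glu17, Asp21, Glu22 → −7.
Net charge = (+4) + (−7) = −3.

-3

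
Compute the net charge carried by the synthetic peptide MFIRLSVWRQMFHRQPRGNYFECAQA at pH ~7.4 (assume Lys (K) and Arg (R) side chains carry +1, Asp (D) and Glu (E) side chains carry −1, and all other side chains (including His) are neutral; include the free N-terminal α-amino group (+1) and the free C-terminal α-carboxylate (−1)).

+3

Positive (K, R): R4, R9, R14, R17 → +4.
Negative (D, E): E22 → −1.
The N-terminus (+1) and C-terminus (−1) cancel.
Net charge = (+4) + (−1) = +3.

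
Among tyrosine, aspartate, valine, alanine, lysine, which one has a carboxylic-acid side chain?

Aspartate (D) and glutamate (E) have carboxylic-acid side chains and are the acidic amino acids.
Of the listed options, only aspartate belongs to this group.

aspartate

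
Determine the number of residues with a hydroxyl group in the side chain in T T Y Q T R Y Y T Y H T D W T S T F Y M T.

14

Serine (S), threonine (T), and tyrosine (Y) each carry a hydroxyl group on the side chain.
Matching residues: T1, T2, Y3, T5, Y7, Y8, T9, Y10, T12, T15, S16, T17, Y19, T21.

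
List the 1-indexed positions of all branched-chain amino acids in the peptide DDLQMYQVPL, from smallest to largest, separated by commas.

The BCAAs are Val, Leu, and Ile — aliphatic side chains with a branch point.
Matching residues: L3, V8, L10.

3, 8, 10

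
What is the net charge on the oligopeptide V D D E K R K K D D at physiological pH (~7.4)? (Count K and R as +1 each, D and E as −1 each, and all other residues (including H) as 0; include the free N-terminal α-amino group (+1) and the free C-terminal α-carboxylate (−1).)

Positive (K, R): K5, R6, K7, K8 → +4.
Negative (D, E): D2, D3, E4, D9, D10 → −5.
The N-terminus (+1) and C-terminus (−1) cancel.
Net charge = (+4) + (−5) = −1.

-1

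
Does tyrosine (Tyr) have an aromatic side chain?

The aromatic amino acids are Phe (F, benzyl), Trp (W, indole), and Tyr (Y, phenol).
Tyrosine is in this group.

Yes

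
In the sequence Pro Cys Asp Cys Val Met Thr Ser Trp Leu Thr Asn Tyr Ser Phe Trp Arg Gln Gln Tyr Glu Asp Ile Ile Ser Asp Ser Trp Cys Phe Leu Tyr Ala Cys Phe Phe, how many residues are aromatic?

10

Phenylalanine (F), tryptophan (W), and tyrosine (Y) have aromatic ring side chains.
Matching residues: Trp9, Tyr13, Phe15, Trp16, Tyr20, Trp28, Phe30, Tyr32, Phe35, Phe36.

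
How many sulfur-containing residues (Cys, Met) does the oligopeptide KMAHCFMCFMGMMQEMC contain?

9

Matching residues: M2, C5, M7, C8, M10, M12, M13, M16, C17.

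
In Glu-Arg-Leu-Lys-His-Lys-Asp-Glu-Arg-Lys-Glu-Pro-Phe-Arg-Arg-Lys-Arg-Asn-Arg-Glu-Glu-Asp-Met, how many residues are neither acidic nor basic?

Acidic: D, E. Basic: K, R, H. All other residues are neither.
Matching residues: Leu3, Pro12, Phe13, Asn18, Met23.

5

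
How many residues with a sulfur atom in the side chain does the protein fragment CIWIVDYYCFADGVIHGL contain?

2

Cysteine (C, thiol) and methionine (M, thioether) are the two sulfur-containing amino acids.
Matching residues: C1, C9.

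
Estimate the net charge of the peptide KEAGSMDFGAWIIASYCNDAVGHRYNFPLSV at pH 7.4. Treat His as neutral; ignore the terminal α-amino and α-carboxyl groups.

-1

At pH ~7.4 the Lys and Arg side chains are protonated (+1), the Asp and Glu side chains are deprotonated (−1), and with His taken as neutral all other side chains carry no charge.
Positive (K, R): K1, R24 → +2.
Negative (D, E): E2, D7, D19 → −3.
Net charge = (+2) + (−3) = −1.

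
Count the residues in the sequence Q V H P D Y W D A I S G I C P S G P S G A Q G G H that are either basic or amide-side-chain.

4

Basic: H, K, R. Amide-side-chain: N, Q.
Basic residues here: H3, H25 (2).
Amide-side-chain residues here: Q1, Q22 (2).
The two groups share no amino acid, so total = 2 + 2 = 4.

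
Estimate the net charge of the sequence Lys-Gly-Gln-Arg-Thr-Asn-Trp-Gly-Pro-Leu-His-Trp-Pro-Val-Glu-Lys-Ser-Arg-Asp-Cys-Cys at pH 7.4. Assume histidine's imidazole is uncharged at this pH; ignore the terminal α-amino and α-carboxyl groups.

+2

The side chains ionized at physiological pH are Lys/Arg (+1) and Asp/Glu (−1); with His treated as neutral, nothing else contributes.
Positive (K, R): Lys1, Arg4, Lys16, Arg18 → +4.
Negative (D, E): Glu15, Asp19 → −2.
Net charge = (+4) + (−2) = +2.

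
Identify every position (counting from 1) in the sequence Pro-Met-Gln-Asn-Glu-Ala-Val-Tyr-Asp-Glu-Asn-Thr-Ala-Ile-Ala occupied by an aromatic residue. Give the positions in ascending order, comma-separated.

F, W, and Y each carry an aromatic ring on the side chain.
Matching residues: Tyr8.

8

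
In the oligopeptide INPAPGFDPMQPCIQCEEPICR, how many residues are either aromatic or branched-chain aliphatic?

Aromatic: F, W, Y. Branched-chain aliphatic: I, L, V.
Aromatic residues here: F7 (1).
Branched-chain aliphatic residues here: I1, I14, I20 (3).
The two groups share no amino acid, so total = 1 + 3 = 4.

4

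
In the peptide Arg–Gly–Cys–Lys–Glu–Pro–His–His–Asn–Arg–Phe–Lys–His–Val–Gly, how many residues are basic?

7

K, R, and H are the three residues with basic side chains (ε-amine, guanidinium, and imidazole respectively).
Matching residues: Arg1, Lys4, His7, His8, Arg10, Lys12, His13.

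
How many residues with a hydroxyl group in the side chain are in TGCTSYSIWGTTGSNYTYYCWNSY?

Serine (S), threonine (T), and tyrosine (Y) each carry a hydroxyl group on the side chain.
Matching residues: T1, T4, S5, Y6, S7, T11, T12, S14, Y16, T17, Y18, Y19, S23, Y24.

14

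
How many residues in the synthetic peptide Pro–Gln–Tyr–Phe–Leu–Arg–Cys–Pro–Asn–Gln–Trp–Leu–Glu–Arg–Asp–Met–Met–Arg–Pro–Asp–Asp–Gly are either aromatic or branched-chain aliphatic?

Aromatic: F, W, Y. Branched-chain aliphatic: I, L, V.
Aromatic residues here: Tyr3, Phe4, Trp11 (3).
Branched-chain aliphatic residues here: Leu5, Leu12 (2).
The two groups share no amino acid, so total = 3 + 2 = 5.

5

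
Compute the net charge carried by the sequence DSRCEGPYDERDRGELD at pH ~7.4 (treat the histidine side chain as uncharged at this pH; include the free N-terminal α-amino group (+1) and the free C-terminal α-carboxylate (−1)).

-4

At pH ~7.4 the Lys and Arg side chains are protonated (+1), the Asp and Glu side chains are deprotonated (−1), and with His taken as neutral all other side chains carry no charge.
Positive (K, R): R3, R11, R13 → +3.
Negative (D, E): D1, E5, D9, E10, D12, E15, D17 → −7.
The N-terminus (+1) and C-terminus (−1) cancel.
Net charge = (+3) + (−7) = −4.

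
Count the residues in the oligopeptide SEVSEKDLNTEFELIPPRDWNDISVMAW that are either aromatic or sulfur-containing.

4

Aromatic: F, W, Y. Sulfur-containing: C, M.
Aromatic residues here: F12, W20, W28 (3).
Sulfur-containing residues here: M26 (1).
The two groups share no amino acid, so total = 3 + 1 = 4.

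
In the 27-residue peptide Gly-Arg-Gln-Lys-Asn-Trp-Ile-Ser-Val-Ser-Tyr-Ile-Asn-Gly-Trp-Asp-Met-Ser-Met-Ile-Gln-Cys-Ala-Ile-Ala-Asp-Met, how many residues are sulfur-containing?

4

The sulfur-bearing residues are cysteine (–SH) and methionine (–S–CH₃).
Matching residues: Met17, Met19, Cys22, Met27.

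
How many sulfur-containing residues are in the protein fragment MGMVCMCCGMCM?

Cysteine (C, thiol) and methionine (M, thioether) are the two sulfur-containing amino acids.
Matching residues: M1, M3, C5, M6, C7, C8, M10, C11, M12.

9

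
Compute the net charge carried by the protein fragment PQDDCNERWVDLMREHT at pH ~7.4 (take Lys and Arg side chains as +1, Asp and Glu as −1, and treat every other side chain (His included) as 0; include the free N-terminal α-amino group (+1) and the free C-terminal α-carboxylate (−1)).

-3

Positive (K, R): R8, R14 → +2.
Negative (D, E): D3, D4, E7, D11, E15 → −5.
The N-terminus (+1) and C-terminus (−1) cancel.
Net charge = (+2) + (−5) = −3.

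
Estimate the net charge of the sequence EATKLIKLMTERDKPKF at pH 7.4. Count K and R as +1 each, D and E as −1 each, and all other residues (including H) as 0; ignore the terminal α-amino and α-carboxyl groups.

Positive (K, R): K4, K7, R12, K14, K16 → +5.
Negative (D, E): E1, E11, D13 → −3.
Net charge = (+5) + (−3) = +2.

+2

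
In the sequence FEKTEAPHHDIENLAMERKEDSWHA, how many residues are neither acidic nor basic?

12

Acidic: D, E. Basic: K, R, H. All other residues are neither.
Matching residues: F1, T4, A6, P7, I11, N13, L14, A15, M16, S22, W23, A25.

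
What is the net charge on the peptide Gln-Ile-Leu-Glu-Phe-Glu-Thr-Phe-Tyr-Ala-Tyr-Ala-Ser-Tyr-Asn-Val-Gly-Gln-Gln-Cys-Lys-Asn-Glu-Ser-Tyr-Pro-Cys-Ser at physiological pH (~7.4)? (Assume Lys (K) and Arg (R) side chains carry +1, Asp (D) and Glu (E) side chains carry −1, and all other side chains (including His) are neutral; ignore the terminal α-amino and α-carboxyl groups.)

-2

Positive (K, R): Lys21 → +1.
Negative (D, E): Glu4, Glu6, Glu23 → −3.
Net charge = (+1) + (−3) = −2.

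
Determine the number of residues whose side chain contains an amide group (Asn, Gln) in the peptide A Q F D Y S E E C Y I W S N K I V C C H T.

Matching residues: Q2, N14.

2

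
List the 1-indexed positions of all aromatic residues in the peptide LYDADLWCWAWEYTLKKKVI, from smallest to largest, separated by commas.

F, W, and Y each carry an aromatic ring on the side chain.
Matching residues: Y2, W7, W9, W11, Y13.

2, 7, 9, 11, 13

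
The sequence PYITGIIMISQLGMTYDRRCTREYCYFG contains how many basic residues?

3

The basic amino acids are Lys (K), Arg (R), and His (H).
Matching residues: R18, R19, R22.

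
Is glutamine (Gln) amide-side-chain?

Yes

Only N (asparagine) and Q (glutamine) carry a side-chain carboxamide.
Glutamine is in this group.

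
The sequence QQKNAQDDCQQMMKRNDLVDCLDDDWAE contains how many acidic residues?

Aspartate (D) and glutamate (E) have carboxylic-acid side chains and are the acidic amino acids.
Matching residues: D7, D8, D17, D20, D23, D24, D25, E28.

8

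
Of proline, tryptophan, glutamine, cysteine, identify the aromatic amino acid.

tryptophan

The aromatic amino acids are Phe (F, benzyl), Trp (W, indole), and Tyr (Y, phenol).
Of the listed options, only tryptophan belongs to this group.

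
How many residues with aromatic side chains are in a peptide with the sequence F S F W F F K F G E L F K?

The aromatic amino acids are Phe (F, benzyl), Trp (W, indole), and Tyr (Y, phenol).
Matching residues: F1, F3, W4, F5, F6, F8, F12.

7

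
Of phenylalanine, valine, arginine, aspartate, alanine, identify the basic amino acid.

arginine

K, R, and H are the three residues with basic side chains (ε-amine, guanidinium, and imidazole respectively).
Of the listed options, only arginine belongs to this group.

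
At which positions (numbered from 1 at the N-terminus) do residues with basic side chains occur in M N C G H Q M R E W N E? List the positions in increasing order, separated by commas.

K, R, and H are the three residues with basic side chains (ε-amine, guanidinium, and imidazole respectively).
Matching residues: H5, R8.

5, 8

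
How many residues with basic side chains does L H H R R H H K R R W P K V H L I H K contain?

13

The basic amino acids are Lys (K), Arg (R), and His (H).
Matching residues: H2, H3, R4, R5, H6, H7, K8, R9, R10, K13, H15, H18, K19.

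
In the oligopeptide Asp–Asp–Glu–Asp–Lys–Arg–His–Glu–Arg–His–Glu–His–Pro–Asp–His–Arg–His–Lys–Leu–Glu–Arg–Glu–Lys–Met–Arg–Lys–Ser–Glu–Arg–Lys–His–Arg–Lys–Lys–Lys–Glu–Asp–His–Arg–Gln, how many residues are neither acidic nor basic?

5

Acidic: D, E. Basic: K, R, H. All other residues are neither.
Matching residues: Pro13, Leu19, Met24, Ser27, Gln40.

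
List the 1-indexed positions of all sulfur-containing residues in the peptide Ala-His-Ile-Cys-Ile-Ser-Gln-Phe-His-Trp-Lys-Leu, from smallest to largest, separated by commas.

Cysteine (C, thiol) and methionine (M, thioether) are the two sulfur-containing amino acids.
Matching residues: Cys4.

4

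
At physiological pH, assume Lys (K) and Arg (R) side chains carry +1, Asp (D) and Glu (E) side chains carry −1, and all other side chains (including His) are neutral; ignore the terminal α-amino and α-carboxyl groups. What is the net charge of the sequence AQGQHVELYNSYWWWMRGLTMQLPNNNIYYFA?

0

Positive (K, R): R17 → +1.
Negative (D, E): E7 → −1.
Net charge = (+1) + (−1) = 0.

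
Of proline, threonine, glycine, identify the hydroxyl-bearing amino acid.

threonine

The –OH-bearing residues are Ser, Thr (aliphatic alcohols), and Tyr (phenol).
Of the listed options, only threonine belongs to this group.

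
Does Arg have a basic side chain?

Yes

K, R, and H are the three residues with basic side chains (ε-amine, guanidinium, and imidazole respectively).
Arginine is in this group.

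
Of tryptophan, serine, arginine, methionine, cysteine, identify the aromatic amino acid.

tryptophan

Phenylalanine (F), tryptophan (W), and tyrosine (Y) have aromatic ring side chains.
Of the listed options, only tryptophan belongs to this group.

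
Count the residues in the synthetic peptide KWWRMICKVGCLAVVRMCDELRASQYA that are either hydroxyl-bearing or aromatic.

4

Hydroxyl-bearing: S, T, Y. Aromatic: F, W, Y.
Hydroxyl-bearing residues here: S24, Y26 (2).
Aromatic residues here: W2, W3, Y26 (3).
Y is in both groups, so the 1 Y residue must not be double-counted.
Total = 2 + 3 − 1 = 4.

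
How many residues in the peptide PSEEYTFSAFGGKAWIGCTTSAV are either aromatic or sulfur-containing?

Aromatic: F, W, Y. Sulfur-containing: C, M.
Aromatic residues here: Y5, F7, F10, W15 (4).
Sulfur-containing residues here: C18 (1).
The two groups share no amino acid, so total = 4 + 1 = 5.

5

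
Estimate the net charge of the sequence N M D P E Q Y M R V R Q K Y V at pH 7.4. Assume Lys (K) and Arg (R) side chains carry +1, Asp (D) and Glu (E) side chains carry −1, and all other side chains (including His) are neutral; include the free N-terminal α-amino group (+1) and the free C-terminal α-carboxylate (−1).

Positive (K, R): R9, R11, K13 → +3.
Negative (D, E): D3, E5 → −2.
The N-terminus (+1) and C-terminus (−1) cancel.
Net charge = (+3) + (−2) = +1.

+1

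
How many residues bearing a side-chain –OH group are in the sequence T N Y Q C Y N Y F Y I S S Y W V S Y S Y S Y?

S, T, and Y are the three residues with a side-chain hydroxyl.
Matching residues: T1, Y3, Y6, Y8, Y10, S12, S13, Y14, S17, Y18, S19, Y20, S21, Y22.

14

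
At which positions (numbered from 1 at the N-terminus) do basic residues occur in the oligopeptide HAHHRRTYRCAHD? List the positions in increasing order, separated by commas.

The basic amino acids are Lys (K), Arg (R), and His (H).
Matching residues: H1, H3, H4, R5, R6, R9, H12.

1, 3, 4, 5, 6, 9, 12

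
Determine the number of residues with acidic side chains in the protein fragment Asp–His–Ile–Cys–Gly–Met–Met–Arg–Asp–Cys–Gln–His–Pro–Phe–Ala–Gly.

2

The acidic residues are Asp (D) and Glu (E), whose side chains end in a carboxylate group.
Matching residues: Asp1, Asp9.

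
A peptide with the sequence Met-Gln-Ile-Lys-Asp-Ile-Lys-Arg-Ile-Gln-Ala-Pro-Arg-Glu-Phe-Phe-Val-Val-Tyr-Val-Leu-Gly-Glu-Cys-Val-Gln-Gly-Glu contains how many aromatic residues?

The aromatic amino acids are Phe (F, benzyl), Trp (W, indole), and Tyr (Y, phenol).
Matching residues: Phe15, Phe16, Tyr19.

3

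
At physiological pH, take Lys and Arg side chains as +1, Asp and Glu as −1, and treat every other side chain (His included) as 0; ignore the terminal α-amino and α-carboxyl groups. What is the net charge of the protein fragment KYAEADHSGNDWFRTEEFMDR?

Positive (K, R): K1, R14, R21 → +3.
Negative (D, E): E4, D6, D11, E16, E17, D20 → −6.
Net charge = (+3) + (−6) = −3.

-3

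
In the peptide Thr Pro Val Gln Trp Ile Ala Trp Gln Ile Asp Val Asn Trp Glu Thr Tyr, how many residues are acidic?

2

Aspartate (D) and glutamate (E) have carboxylic-acid side chains and are the acidic amino acids.
Matching residues: Asp11, Glu15.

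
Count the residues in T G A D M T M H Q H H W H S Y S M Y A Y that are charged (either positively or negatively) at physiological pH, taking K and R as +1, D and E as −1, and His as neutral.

Charged side chains at pH ~7.4: K, R (positive); D, E (negative).
Matching residues: D4.

1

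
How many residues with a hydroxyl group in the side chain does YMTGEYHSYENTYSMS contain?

Serine (S), threonine (T), and tyrosine (Y) each carry a hydroxyl group on the side chain.
Matching residues: Y1, T3, Y6, S8, Y9, T12, Y13, S14, S16.

9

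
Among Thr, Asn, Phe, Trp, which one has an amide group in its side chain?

Only N (asparagine) and Q (glutamine) carry a side-chain carboxamide.
Of the listed options, only Asn belongs to this group.

Asn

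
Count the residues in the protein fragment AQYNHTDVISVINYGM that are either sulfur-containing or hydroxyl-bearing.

Sulfur-containing: C, M. Hydroxyl-bearing: S, T, Y.
Sulfur-containing residues here: M16 (1).
Hydroxyl-bearing residues here: Y3, T6, S10, Y14 (4).
The two groups share no amino acid, so total = 1 + 4 = 5.

5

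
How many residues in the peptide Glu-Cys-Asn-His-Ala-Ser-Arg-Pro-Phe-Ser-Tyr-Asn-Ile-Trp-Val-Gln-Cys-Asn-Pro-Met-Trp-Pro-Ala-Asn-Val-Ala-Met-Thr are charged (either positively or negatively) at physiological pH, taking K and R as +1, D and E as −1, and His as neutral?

2

Charged side chains at pH ~7.4: K, R (positive); D, E (negative).
Matching residues: Glu1, Arg7.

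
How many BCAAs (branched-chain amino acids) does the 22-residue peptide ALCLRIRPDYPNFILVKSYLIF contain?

The BCAAs are Val, Leu, and Ile — aliphatic side chains with a branch point.
Matching residues: L2, L4, I6, I14, L15, V16, L20, I21.

8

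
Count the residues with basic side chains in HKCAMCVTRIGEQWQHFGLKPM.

5

K, R, and H are the three residues with basic side chains (ε-amine, guanidinium, and imidazole respectively).
Matching residues: H1, K2, R9, H16, K20.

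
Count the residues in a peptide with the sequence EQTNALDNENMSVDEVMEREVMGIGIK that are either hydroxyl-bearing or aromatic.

2

Hydroxyl-bearing: S, T, Y. Aromatic: F, W, Y.
Hydroxyl-bearing residues here: T3, S12 (2).
Aromatic residues here: none (0).
(Y belongs to both groups, but none appear in this sequence.) Total = 2 + 0 = 2.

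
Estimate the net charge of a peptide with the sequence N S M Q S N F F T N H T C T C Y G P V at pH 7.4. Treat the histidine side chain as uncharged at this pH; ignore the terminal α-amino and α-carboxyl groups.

Near pH 7.4, K and R contribute +1 each, D and E contribute −1 each, and every other side chain (His included, as stated) is uncharged.
Positive (K, R): none → +0.
Negative (D, E): none → −0.
Net charge = (+0) + (−0) = 0.

0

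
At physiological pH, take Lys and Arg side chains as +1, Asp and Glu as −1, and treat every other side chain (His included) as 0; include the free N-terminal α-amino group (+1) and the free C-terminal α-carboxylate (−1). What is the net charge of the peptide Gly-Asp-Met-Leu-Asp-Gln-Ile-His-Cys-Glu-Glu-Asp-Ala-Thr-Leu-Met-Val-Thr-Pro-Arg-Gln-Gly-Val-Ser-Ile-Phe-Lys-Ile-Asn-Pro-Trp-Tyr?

Positive (K, R): Arg20, Lys27 → +2.
Negative (D, E): Asp2, Asp5, Glu10, Glu11, Asp12 → −5.
The N-terminus (+1) and C-terminus (−1) cancel.
Net charge = (+2) + (−5) = −3.

-3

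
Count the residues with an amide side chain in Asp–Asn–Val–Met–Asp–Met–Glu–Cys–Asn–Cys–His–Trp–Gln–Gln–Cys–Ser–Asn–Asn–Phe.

The amide-side-chain residues are Asn (N) and Gln (Q).
Matching residues: Asn2, Asn9, Gln13, Gln14, Asn17, Asn18.

6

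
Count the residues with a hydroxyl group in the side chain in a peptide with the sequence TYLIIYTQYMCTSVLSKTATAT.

Serine (S), threonine (T), and tyrosine (Y) each carry a hydroxyl group on the side chain.
Matching residues: T1, Y2, Y6, T7, Y9, T12, S13, S16, T18, T20, T22.

11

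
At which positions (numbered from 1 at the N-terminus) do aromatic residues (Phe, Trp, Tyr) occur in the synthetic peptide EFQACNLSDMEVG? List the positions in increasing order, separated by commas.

Matching residues: F2.

2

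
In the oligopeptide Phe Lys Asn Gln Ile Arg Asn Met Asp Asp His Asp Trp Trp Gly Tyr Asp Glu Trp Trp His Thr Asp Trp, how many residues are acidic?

Only D (aspartate) and E (glutamate) carry a side-chain carboxylic acid.
Matching residues: Asp9, Asp10, Asp12, Asp17, Glu18, Asp23.

6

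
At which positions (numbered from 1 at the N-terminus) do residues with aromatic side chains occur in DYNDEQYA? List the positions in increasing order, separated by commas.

The aromatic amino acids are Phe (F, benzyl), Trp (W, indole), and Tyr (Y, phenol).
Matching residues: Y2, Y7.

2, 7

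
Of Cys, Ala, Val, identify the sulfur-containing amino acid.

Cys

Cysteine (C, thiol) and methionine (M, thioether) are the two sulfur-containing amino acids.
Of the listed options, only Cys belongs to this group.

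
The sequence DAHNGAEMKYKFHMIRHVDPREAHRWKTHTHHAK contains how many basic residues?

14

Lysine (K), arginine (R), and histidine (H) have basic, nitrogen-containing side chains.
Matching residues: H3, K9, K11, H13, R16, H17, R21, H24, R25, K27, H29, H31, H32, K34.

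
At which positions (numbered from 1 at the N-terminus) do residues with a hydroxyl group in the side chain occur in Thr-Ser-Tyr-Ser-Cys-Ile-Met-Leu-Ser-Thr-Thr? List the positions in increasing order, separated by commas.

S, T, and Y are the three residues with a side-chain hydroxyl.
Matching residues: Thr1, Ser2, Tyr3, Ser4, Ser9, Thr10, Thr11.

1, 2, 3, 4, 9, 10, 11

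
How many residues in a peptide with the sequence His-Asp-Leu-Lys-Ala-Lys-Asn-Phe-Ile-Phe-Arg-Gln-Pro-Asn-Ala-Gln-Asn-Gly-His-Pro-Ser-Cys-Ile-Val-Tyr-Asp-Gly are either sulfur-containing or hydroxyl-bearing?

Sulfur-containing: C, M. Hydroxyl-bearing: S, T, Y.
Sulfur-containing residues here: Cys22 (1).
Hydroxyl-bearing residues here: Ser21, Tyr25 (2).
The two groups share no amino acid, so total = 1 + 2 = 3.

3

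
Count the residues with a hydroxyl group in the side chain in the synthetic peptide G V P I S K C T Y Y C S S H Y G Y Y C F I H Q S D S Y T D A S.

14

The –OH-bearing residues are Ser, Thr (aliphatic alcohols), and Tyr (phenol).
Matching residues: S5, T8, Y9, Y10, S12, S13, Y15, Y17, Y18, S24, S26, Y27, T28, S31.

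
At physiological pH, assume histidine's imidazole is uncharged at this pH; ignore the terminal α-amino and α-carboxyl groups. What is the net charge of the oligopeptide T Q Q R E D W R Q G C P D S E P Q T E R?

The side chains ionized at physiological pH are Lys/Arg (+1) and Asp/Glu (−1); with His treated as neutral, nothing else contributes.
Positive (K, R): R4, R8, R20 → +3.
Negative (D, E): E5, D6, D13, E15, E19 → −5.
Net charge = (+3) + (−5) = −2.

-2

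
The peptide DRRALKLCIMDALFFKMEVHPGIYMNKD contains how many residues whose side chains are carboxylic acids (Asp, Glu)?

4

Matching residues: D1, D11, E18, D28.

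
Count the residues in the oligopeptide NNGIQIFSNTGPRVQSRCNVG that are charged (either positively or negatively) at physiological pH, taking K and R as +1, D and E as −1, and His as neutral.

Charged side chains at pH ~7.4: K, R (positive); D, E (negative).
Matching residues: R13, R17.

2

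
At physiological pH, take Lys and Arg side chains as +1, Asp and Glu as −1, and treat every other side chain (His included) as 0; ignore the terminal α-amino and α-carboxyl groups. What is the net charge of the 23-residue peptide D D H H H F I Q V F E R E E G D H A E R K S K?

Positive (K, R): R12, R20, K21, K23 → +4.
Negative (D, E): D1, D2, E11, E13, E14, D16, E19 → −7.
Net charge = (+4) + (−7) = −3.

-3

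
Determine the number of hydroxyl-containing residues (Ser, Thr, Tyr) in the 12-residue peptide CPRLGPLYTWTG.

3

Matching residues: Y8, T9, T11.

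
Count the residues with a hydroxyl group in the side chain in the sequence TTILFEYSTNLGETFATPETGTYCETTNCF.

12

S, T, and Y are the three residues with a side-chain hydroxyl.
Matching residues: T1, T2, Y7, S8, T9, T14, T17, T20, T22, Y23, T26, T27.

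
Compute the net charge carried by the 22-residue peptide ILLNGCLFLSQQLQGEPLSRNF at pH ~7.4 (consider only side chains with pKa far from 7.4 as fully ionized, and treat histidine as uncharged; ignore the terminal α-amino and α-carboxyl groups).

0

Near pH 7.4, K and R contribute +1 each, D and E contribute −1 each, and every other side chain (His included, as stated) is uncharged.
Positive (K, R): R20 → +1.
Negative (D, E): E16 → −1.
Net charge = (+1) + (−1) = 0.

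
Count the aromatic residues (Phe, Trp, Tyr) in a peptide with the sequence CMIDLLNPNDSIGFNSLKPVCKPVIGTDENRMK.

1

Matching residues: F14.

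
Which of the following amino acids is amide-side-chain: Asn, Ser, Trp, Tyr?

Asn

Asparagine (N) and glutamine (Q) have uncharged amide side chains.
Of the listed options, only Asn belongs to this group.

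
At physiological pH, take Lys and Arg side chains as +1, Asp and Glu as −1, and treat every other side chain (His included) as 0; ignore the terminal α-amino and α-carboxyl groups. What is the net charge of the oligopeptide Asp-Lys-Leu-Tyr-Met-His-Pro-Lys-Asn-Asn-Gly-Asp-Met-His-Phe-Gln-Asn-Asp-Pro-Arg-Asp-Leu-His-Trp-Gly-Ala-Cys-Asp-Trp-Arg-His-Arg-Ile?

Positive (K, R): Lys2, Lys8, Arg20, Arg30, Arg32 → +5.
Negative (D, E): Asp1, Asp12, Asp18, Asp21, Asp28 → −5.
Net charge = (+5) + (−5) = 0.

0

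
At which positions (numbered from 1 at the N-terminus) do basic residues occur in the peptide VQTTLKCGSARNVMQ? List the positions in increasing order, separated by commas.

6, 11

The basic amino acids are Lys (K), Arg (R), and His (H).
Matching residues: K6, R11.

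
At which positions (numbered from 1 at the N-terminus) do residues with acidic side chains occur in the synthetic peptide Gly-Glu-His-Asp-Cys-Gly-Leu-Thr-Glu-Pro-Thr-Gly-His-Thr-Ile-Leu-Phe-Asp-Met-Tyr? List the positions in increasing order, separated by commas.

2, 4, 9, 18

The acidic residues are Asp (D) and Glu (E), whose side chains end in a carboxylate group.
Matching residues: Glu2, Asp4, Glu9, Asp18.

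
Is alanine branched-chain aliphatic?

Valine (V), leucine (L), and isoleucine (I) are the branched-chain amino acids.
Alanine is not in this group.

No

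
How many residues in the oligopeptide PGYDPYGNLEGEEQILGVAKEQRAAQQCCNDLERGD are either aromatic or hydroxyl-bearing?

2

Aromatic: F, W, Y. Hydroxyl-bearing: S, T, Y.
Aromatic residues here: Y3, Y6 (2).
Hydroxyl-bearing residues here: Y3, Y6 (2).
Y is in both groups, so the 2 Y residues must not be double-counted.
Total = 2 + 2 − 2 = 2.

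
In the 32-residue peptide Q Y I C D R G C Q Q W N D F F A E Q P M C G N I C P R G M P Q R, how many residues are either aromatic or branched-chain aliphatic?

6

Aromatic: F, W, Y. Branched-chain aliphatic: I, L, V.
Aromatic residues here: Y2, W11, F14, F15 (4).
Branched-chain aliphatic residues here: I3, I24 (2).
The two groups share no amino acid, so total = 4 + 2 = 6.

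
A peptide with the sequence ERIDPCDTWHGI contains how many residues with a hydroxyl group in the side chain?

Serine (S), threonine (T), and tyrosine (Y) each carry a hydroxyl group on the side chain.
Matching residues: T8.

1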